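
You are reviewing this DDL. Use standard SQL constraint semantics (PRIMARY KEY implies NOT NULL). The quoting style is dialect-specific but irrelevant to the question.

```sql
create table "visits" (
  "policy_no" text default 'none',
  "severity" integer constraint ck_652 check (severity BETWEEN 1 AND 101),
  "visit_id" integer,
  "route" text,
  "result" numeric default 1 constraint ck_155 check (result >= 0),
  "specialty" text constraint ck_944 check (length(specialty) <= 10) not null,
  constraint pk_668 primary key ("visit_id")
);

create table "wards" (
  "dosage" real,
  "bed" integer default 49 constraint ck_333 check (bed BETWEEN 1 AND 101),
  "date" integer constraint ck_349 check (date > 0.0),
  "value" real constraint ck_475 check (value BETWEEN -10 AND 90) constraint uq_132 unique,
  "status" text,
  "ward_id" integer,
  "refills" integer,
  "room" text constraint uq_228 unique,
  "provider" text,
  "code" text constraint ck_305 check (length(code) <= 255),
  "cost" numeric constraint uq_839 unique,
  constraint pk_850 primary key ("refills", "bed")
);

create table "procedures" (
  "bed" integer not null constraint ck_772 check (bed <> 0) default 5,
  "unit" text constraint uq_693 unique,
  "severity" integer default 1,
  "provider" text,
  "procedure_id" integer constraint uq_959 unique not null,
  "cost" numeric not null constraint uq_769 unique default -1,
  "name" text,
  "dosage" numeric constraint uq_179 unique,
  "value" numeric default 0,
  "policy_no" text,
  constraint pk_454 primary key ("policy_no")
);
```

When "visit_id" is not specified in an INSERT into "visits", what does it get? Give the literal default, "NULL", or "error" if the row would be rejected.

visit_id has no DEFAULT clause.
Omitting it would insert NULL, but it is part of the PRIMARY KEY, so the INSERT fails.

error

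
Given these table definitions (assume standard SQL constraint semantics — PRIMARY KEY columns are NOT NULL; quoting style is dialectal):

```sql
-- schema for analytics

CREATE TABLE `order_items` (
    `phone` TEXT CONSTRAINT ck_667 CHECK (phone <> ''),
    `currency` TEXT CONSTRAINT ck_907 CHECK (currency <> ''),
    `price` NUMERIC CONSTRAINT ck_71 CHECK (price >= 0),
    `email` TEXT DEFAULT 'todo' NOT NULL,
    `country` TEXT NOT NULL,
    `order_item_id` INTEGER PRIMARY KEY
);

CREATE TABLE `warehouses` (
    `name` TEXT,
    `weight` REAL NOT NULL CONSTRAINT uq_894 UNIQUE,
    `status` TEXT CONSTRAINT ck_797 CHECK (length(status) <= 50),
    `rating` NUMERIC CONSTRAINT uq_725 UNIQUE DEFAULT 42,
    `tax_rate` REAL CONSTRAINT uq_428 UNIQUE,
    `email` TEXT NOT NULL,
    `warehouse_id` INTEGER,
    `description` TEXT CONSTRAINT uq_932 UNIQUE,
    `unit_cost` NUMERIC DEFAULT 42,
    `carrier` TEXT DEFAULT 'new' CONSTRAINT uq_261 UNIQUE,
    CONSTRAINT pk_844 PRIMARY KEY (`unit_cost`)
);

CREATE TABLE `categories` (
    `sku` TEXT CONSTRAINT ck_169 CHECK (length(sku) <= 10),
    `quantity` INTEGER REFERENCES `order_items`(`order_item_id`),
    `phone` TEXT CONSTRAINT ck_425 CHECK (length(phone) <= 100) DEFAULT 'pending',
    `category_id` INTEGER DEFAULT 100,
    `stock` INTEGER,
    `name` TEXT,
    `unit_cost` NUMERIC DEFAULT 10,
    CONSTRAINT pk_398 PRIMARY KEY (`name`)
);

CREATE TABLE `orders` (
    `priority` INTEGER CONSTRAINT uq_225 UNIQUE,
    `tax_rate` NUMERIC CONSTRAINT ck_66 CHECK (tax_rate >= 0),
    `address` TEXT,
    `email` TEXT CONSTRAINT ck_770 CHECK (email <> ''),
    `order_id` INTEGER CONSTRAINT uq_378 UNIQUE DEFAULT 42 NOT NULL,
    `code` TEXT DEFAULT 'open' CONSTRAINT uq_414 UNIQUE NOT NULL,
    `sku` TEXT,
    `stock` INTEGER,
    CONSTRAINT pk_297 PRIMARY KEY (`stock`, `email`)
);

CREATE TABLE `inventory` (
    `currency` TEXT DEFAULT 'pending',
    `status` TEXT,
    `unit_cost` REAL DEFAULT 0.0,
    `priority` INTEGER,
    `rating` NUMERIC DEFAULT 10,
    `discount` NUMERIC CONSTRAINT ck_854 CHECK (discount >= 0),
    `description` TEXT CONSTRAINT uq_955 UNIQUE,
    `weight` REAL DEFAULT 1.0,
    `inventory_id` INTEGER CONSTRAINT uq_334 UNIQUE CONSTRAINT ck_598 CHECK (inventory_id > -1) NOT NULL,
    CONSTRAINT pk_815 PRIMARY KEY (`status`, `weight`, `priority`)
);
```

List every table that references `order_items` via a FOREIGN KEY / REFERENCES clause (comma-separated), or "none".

categories

- categories.quantity references order_items(order_item_id).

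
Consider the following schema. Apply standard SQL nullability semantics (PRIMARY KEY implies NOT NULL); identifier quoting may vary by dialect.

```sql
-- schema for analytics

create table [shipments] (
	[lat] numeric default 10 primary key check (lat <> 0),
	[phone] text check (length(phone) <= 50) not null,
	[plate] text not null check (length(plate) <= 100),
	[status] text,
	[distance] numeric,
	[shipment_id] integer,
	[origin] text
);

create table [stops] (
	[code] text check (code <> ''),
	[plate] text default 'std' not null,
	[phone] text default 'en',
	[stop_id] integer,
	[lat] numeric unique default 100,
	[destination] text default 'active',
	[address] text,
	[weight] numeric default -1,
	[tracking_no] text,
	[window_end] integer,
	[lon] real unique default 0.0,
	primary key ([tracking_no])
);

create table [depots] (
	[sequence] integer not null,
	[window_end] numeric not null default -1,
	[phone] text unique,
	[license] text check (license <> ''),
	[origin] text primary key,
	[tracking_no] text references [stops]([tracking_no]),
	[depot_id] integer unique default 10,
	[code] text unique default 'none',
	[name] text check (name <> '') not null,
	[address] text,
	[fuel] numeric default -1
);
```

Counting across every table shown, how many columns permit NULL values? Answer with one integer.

shipments: 4 nullable (status, distance, shipment_id, origin — PK (lat) and explicit NOT NULL columns excluded).
stops: 9 nullable (code, phone, stop_id, lat, destination, address, weight, window_end, lon — PK (tracking_no) and explicit NOT NULL columns excluded).
depots: 7 nullable (phone, license, tracking_no, depot_id, code, address, fuel — PK (origin) and explicit NOT NULL columns excluded).
Total: 4 + 9 + 7 = 20.

20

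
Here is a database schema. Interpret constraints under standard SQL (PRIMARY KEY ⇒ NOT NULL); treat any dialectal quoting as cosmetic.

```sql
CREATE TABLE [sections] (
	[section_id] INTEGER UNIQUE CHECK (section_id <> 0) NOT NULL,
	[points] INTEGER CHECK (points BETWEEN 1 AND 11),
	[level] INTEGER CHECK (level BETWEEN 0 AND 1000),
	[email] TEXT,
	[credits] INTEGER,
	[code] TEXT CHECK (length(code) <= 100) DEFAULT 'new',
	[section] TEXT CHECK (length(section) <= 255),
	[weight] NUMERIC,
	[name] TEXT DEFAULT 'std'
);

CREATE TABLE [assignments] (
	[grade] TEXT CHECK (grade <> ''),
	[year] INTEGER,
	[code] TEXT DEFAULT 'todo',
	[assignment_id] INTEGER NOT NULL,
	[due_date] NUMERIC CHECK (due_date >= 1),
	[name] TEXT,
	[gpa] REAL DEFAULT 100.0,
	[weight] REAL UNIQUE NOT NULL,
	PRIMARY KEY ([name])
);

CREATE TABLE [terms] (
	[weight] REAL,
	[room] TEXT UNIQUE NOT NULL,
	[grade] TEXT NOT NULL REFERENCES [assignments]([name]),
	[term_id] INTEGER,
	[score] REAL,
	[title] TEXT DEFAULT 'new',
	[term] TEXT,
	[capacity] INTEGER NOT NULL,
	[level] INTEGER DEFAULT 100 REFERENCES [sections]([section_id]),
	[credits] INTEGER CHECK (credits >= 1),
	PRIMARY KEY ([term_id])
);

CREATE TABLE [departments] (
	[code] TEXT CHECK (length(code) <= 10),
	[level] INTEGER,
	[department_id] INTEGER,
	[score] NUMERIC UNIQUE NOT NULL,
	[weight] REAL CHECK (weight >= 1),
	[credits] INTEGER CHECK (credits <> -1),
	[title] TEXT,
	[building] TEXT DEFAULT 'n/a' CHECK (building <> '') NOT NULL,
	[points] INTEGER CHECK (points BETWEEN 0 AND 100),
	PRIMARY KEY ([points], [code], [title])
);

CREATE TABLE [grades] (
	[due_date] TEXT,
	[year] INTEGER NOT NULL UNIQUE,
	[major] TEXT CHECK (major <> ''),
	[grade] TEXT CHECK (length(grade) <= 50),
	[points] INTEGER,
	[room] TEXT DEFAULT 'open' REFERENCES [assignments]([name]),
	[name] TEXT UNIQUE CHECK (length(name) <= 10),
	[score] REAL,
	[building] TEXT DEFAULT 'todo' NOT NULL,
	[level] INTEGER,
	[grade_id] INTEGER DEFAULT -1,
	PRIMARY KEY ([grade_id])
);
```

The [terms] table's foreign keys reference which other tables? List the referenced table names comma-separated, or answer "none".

- grade REFERENCES assignments(name).
- level REFERENCES sections(section_id).

assignments, sections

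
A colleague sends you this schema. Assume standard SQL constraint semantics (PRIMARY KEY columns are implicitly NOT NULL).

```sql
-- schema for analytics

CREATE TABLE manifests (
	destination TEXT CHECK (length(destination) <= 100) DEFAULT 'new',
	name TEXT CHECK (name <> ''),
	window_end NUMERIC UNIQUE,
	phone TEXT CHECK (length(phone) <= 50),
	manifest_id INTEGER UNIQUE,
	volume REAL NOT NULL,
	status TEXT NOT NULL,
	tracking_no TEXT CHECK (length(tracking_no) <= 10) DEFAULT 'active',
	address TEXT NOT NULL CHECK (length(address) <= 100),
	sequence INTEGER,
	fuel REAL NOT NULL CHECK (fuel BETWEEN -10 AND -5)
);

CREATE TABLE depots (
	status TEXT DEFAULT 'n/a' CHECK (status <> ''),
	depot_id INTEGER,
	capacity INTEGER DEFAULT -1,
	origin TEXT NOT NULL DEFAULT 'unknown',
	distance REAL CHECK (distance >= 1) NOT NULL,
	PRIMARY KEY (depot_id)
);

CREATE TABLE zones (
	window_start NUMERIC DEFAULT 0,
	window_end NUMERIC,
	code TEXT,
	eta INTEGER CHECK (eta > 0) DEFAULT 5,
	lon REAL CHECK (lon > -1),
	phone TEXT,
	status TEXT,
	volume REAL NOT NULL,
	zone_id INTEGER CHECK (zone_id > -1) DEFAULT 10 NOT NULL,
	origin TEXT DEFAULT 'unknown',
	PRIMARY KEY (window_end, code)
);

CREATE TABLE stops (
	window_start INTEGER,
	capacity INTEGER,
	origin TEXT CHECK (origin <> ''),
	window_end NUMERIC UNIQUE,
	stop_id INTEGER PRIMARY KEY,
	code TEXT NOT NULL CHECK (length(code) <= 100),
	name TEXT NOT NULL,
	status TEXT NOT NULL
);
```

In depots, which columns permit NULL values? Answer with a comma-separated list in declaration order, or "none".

status, capacity

- status: CHECK does not forbid NULL (a CHECK constraint passes when its expression is NULL) → nullable.
- depot_id: part of the PRIMARY KEY, which implies NOT NULL → not nullable.
- capacity: DEFAULT only fills an omitted column; an explicit NULL is still allowed → nullable.
- origin: declared NOT NULL → not nullable.
- distance: declared NOT NULL → not nullable.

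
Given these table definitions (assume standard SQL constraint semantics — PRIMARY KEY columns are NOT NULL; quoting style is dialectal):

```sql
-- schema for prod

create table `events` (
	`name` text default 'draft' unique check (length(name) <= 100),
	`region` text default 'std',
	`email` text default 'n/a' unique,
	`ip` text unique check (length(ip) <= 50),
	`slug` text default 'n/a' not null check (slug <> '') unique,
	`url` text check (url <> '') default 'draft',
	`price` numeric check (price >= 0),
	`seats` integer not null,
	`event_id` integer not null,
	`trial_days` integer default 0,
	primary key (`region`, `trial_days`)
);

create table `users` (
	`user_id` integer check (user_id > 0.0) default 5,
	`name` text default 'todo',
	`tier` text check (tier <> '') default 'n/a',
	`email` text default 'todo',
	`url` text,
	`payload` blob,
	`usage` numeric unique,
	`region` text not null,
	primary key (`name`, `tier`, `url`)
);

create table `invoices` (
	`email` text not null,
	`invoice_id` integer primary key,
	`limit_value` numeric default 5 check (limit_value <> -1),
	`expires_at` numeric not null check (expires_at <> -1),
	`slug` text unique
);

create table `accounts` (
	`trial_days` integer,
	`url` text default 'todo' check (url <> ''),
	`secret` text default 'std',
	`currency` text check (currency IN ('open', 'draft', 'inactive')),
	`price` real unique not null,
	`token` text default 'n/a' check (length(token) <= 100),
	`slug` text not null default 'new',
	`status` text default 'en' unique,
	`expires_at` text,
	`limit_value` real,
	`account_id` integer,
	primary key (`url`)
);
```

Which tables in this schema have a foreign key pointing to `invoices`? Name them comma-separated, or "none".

No REFERENCES clause anywhere in the schema names invoices.

none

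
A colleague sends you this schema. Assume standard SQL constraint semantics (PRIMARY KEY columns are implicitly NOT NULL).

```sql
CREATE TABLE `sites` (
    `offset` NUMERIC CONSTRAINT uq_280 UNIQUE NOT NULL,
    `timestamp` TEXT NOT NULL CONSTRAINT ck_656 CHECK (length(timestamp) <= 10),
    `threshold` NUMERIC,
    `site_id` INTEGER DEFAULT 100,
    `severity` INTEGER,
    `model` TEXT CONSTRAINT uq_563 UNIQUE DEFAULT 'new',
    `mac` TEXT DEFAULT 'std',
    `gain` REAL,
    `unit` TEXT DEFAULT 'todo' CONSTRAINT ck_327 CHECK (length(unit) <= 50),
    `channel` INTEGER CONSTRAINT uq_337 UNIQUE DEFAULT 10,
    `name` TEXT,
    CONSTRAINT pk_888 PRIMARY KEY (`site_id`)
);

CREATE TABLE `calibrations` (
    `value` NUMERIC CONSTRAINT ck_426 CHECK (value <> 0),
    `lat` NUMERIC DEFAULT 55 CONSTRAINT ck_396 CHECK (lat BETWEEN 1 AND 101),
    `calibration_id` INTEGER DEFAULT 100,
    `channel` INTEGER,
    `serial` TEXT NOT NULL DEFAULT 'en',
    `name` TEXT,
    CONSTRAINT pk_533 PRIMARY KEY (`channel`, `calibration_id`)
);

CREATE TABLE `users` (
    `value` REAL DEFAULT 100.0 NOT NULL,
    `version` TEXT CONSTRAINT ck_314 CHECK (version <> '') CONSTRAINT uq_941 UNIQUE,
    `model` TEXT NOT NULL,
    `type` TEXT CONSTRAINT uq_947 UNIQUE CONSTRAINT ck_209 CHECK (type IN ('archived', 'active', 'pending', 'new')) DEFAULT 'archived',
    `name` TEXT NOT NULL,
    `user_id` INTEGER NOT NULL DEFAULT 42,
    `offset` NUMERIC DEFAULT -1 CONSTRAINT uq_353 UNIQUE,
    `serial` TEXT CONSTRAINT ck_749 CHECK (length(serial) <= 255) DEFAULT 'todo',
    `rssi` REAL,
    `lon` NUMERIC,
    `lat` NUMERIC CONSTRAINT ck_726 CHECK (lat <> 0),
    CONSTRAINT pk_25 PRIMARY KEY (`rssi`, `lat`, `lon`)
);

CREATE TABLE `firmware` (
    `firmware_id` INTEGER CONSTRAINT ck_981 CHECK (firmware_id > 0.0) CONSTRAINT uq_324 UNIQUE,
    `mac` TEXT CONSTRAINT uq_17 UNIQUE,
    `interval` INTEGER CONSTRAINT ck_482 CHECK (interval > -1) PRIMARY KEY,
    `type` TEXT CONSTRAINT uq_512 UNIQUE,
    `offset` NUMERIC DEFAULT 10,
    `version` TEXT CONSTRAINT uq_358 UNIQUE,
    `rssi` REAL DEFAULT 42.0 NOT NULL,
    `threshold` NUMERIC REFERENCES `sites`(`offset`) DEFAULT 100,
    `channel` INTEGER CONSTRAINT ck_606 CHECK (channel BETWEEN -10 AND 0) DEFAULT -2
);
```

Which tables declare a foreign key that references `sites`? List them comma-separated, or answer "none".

firmware

- firmware.threshold references sites(offset).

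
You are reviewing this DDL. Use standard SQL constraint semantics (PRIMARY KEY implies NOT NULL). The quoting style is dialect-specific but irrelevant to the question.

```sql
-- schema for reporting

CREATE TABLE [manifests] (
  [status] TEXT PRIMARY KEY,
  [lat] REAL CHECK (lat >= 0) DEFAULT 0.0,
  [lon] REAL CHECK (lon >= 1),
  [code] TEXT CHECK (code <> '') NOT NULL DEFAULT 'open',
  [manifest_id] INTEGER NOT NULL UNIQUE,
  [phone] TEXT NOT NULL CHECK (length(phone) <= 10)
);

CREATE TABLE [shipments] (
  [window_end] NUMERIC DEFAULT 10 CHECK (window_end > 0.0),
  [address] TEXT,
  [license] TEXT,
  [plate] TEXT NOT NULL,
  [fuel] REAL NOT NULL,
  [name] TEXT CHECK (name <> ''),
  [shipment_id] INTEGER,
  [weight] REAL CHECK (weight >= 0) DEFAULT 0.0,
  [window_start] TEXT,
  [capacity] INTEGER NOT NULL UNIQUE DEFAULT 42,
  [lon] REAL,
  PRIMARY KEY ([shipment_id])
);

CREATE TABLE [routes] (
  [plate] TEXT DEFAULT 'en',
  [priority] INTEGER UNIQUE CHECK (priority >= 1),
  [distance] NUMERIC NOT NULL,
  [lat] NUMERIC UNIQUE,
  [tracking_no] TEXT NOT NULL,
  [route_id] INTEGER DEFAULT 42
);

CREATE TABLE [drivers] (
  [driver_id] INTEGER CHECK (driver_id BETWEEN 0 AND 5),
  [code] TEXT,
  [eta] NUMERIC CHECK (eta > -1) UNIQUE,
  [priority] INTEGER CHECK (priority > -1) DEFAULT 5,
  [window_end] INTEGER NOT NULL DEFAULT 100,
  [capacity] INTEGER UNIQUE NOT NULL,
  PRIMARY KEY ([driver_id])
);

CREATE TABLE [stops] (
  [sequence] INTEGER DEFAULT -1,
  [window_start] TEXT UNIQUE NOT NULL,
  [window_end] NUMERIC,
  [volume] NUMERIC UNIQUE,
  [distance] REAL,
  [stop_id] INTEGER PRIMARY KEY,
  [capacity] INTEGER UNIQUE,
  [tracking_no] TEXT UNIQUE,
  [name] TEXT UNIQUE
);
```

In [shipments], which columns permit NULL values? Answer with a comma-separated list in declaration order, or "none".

window_end, address, license, name, weight, window_start, lon

- window_end: CHECK does not forbid NULL (a CHECK constraint passes when its expression is NULL) → nullable.
- address: no NOT NULL constraint applies → nullable.
- license: no NOT NULL constraint applies → nullable.
- plate: declared NOT NULL → not nullable.
- fuel: declared NOT NULL → not nullable.
- name: CHECK does not forbid NULL (a CHECK constraint passes when its expression is NULL) → nullable.
- shipment_id: part of the PRIMARY KEY, which implies NOT NULL → not nullable.
- weight: CHECK does not forbid NULL (a CHECK constraint passes when its expression is NULL) → nullable.
- window_start: no NOT NULL constraint applies → nullable.
- capacity: declared NOT NULL → not nullable.
- lon: no NOT NULL constraint applies → nullable.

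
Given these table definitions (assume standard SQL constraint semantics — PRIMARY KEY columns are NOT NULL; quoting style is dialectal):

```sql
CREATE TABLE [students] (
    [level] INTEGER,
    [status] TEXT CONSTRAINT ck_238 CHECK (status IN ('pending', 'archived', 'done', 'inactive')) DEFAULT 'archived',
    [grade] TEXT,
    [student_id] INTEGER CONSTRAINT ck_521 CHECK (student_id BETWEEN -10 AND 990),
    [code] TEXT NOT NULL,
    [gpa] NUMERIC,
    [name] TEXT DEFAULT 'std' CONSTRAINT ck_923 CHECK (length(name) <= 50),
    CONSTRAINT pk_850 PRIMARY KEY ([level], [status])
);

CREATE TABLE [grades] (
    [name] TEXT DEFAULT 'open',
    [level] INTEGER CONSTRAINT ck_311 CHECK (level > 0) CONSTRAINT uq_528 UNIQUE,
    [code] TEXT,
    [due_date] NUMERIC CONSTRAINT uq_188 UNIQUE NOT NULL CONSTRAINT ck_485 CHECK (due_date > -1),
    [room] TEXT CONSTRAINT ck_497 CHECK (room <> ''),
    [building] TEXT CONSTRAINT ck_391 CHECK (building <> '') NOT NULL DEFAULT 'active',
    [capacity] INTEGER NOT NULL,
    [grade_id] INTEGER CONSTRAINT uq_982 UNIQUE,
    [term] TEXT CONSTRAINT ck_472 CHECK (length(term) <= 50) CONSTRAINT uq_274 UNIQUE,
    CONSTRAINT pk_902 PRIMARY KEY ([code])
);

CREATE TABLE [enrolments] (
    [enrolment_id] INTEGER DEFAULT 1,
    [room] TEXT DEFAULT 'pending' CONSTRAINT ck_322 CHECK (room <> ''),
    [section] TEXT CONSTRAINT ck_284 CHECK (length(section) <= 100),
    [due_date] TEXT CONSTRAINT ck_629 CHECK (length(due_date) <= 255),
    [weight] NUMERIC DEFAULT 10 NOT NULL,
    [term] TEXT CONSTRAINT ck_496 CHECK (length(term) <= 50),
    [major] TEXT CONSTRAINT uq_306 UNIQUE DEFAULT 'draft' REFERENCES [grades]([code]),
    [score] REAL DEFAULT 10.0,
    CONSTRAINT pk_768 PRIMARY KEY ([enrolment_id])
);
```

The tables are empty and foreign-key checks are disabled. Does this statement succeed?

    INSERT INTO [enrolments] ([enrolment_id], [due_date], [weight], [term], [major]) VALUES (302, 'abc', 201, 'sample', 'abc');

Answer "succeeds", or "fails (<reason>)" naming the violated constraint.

succeeds

NOT NULL columns: enrolment_id is supplied; weight is supplied.
CHECK constraints: 'abc' satisfies (length(due_date) <= 255); 'sample' satisfies (length(term) <= 50).
No constraint is violated.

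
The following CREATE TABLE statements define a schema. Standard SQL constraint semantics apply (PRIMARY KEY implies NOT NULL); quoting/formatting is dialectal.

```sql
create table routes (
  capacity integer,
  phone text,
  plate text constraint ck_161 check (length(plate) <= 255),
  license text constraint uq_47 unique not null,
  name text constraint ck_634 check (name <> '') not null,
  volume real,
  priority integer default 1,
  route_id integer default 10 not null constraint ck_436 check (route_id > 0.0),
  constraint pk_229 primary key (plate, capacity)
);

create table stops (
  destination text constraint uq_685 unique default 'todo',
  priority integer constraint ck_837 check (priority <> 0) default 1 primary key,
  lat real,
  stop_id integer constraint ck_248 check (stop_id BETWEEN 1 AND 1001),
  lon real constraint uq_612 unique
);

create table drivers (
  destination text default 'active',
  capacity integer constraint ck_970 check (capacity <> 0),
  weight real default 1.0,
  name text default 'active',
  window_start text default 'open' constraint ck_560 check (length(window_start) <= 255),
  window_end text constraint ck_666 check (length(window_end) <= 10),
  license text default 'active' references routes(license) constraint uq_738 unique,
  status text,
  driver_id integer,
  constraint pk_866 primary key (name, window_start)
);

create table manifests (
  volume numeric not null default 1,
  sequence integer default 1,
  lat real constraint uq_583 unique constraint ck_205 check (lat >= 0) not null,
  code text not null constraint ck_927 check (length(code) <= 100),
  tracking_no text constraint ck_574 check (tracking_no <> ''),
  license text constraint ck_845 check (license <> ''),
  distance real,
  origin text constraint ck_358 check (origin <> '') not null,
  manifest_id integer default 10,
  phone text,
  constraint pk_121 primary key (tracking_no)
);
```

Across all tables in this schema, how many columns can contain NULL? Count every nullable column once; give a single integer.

routes: 3 nullable (phone, volume, priority — PK (plate, capacity) and explicit NOT NULL columns excluded).
stops: 4 nullable (destination, lat, stop_id, lon — PK (priority) and explicit NOT NULL columns excluded).
drivers: 7 nullable (destination, capacity, weight, window_end, license, status, driver_id — PK (name, window_start) and explicit NOT NULL columns excluded).
manifests: 5 nullable (sequence, license, distance, manifest_id, phone — PK (tracking_no) and explicit NOT NULL columns excluded).
Total: 3 + 4 + 7 + 5 = 19.

19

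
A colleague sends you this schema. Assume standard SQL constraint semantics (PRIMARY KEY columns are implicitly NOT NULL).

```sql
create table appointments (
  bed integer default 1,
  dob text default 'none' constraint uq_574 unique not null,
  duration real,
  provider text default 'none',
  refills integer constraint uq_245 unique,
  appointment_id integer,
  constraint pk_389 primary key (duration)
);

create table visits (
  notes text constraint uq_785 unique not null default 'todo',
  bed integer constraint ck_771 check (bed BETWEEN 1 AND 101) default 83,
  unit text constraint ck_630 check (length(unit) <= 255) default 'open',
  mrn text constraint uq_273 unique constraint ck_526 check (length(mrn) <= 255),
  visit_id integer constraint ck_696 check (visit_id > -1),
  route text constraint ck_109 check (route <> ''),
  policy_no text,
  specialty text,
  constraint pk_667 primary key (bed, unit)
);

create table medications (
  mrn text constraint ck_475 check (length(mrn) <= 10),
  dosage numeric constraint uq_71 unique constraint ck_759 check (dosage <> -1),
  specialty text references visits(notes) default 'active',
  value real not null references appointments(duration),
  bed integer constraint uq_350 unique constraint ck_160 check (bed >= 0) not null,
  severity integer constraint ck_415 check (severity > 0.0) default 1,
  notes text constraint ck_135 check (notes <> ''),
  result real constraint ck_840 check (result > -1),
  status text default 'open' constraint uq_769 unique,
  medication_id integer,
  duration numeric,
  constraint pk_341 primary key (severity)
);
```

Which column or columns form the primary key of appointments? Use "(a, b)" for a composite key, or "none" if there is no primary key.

duration is declared PRIMARY KEY as a table-level PRIMARY KEY clause.

duration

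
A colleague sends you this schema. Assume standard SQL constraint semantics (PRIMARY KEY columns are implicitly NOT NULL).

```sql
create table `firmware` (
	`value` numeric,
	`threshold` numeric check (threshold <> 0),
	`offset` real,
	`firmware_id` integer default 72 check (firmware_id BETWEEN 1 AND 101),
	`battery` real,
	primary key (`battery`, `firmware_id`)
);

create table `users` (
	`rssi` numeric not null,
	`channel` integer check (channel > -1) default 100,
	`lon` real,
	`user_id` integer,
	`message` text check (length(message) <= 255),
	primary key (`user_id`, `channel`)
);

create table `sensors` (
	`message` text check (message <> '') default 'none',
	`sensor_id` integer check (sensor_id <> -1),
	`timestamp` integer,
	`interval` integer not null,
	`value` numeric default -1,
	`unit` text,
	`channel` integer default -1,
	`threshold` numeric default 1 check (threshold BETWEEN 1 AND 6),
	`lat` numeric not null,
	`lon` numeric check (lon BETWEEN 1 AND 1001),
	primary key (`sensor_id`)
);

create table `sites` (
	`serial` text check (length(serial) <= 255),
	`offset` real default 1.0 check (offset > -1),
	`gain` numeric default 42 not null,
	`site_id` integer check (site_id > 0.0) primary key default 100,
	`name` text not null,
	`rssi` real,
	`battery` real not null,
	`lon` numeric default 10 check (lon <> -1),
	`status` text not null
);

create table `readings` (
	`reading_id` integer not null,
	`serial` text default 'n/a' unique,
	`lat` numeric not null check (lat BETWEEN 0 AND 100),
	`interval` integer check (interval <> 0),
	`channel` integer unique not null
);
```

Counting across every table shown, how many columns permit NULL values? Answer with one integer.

firmware: 3 nullable (value, threshold, offset — PK (battery, firmware_id) and explicit NOT NULL columns excluded).
users: 2 nullable (lon, message — PK (user_id, channel) and explicit NOT NULL columns excluded).
sensors: 7 nullable (message, timestamp, value, unit, channel, threshold, lon — PK (sensor_id) and explicit NOT NULL columns excluded).
sites: 4 nullable (serial, offset, rssi, lon — PK (site_id) and explicit NOT NULL columns excluded).
readings: 2 nullable (serial, interval — PK none and explicit NOT NULL columns excluded).
Total: 3 + 2 + 7 + 4 + 2 = 18.

18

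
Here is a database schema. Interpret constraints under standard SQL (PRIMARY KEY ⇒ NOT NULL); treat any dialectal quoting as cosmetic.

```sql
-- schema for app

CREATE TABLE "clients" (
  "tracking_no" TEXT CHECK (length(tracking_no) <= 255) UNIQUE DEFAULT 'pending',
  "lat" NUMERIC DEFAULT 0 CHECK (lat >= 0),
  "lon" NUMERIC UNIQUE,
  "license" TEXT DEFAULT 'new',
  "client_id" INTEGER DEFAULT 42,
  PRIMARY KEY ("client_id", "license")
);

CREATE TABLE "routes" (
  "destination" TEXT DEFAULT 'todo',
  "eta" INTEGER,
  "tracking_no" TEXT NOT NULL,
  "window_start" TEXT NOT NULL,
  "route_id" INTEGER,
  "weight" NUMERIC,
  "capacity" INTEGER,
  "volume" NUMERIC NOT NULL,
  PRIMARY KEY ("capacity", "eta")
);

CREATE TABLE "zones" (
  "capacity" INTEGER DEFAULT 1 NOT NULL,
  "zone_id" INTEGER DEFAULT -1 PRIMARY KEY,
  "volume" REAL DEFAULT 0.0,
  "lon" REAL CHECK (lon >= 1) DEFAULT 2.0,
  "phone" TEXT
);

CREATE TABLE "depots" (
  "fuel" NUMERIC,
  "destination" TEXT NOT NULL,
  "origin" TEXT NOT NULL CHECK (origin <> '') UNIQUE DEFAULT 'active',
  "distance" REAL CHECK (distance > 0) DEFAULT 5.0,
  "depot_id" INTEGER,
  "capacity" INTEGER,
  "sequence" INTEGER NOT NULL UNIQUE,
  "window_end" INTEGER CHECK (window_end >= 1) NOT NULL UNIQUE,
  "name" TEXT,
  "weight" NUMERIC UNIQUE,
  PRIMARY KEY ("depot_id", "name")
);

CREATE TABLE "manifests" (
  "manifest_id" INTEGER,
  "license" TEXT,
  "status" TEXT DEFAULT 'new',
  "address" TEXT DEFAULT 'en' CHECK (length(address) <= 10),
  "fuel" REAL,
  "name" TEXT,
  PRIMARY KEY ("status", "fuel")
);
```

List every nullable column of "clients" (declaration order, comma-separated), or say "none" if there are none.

tracking_no, lat, lon

- tracking_no: CHECK does not forbid NULL (a CHECK constraint passes when its expression is NULL) → nullable.
- lat: CHECK does not forbid NULL (a CHECK constraint passes when its expression is NULL) → nullable.
- lon: UNIQUE does not imply NOT NULL → nullable.
- license: part of the PRIMARY KEY, which implies NOT NULL → not nullable.
- client_id: part of the PRIMARY KEY, which implies NOT NULL → not nullable.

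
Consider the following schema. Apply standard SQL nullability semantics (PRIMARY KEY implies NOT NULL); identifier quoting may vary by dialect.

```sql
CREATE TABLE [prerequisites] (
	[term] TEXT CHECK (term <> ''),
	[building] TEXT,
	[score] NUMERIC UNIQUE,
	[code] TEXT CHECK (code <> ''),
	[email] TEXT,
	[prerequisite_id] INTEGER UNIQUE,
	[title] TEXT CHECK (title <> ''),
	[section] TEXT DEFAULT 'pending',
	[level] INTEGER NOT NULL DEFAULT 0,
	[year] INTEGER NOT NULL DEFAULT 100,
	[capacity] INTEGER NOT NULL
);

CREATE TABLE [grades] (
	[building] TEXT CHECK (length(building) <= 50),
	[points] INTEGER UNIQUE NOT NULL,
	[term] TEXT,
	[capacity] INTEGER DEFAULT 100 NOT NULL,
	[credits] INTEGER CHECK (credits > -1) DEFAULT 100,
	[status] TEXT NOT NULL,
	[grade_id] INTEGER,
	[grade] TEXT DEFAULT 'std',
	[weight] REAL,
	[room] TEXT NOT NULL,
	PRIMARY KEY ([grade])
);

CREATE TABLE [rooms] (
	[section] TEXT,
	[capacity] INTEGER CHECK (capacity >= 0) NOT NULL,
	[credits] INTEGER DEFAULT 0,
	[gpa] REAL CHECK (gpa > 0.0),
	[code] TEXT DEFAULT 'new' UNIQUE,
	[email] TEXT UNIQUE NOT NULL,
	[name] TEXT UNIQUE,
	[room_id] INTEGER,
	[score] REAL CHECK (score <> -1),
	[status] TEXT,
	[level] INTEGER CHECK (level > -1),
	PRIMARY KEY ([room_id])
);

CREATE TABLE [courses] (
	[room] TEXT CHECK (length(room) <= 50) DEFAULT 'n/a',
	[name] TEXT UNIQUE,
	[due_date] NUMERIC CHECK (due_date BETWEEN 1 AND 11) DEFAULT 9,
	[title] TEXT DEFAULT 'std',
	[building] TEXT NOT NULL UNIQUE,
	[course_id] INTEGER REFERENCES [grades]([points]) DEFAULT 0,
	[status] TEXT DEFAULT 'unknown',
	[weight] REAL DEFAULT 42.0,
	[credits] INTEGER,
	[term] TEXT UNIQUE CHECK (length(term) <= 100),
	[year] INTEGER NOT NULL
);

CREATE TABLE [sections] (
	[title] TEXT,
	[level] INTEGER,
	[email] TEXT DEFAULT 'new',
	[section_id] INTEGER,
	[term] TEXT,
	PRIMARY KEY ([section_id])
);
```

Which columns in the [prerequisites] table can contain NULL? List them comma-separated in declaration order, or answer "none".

term, building, score, code, email, prerequisite_id, title, section

- term: CHECK does not forbid NULL (a CHECK constraint passes when its expression is NULL) → nullable.
- building: no NOT NULL constraint applies → nullable.
- score: UNIQUE does not imply NOT NULL → nullable.
- code: CHECK does not forbid NULL (a CHECK constraint passes when its expression is NULL) → nullable.
- email: no NOT NULL constraint applies → nullable.
- prerequisite_id: UNIQUE does not imply NOT NULL → nullable.
- title: CHECK does not forbid NULL (a CHECK constraint passes when its expression is NULL) → nullable.
- section: DEFAULT only fills an omitted column; an explicit NULL is still allowed → nullable.
- level: declared NOT NULL → not nullable.
- year: declared NOT NULL → not nullable.
- capacity: declared NOT NULL → not nullable.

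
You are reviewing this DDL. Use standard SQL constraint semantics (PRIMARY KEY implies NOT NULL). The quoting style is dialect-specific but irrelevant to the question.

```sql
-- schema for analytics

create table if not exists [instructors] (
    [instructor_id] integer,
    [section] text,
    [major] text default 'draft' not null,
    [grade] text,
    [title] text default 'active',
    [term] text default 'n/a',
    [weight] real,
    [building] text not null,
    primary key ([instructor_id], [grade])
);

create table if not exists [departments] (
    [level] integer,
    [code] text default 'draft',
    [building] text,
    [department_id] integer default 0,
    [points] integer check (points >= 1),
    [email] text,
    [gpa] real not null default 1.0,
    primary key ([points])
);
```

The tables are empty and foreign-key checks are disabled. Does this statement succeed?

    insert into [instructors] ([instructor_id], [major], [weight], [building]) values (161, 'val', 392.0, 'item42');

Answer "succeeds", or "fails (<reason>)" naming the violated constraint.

grade is omitted from the column list and has no DEFAULT, so it would receive NULL.
But grade is part of the PRIMARY KEY (implied NOT NULL).

fails (NOT NULL on grade)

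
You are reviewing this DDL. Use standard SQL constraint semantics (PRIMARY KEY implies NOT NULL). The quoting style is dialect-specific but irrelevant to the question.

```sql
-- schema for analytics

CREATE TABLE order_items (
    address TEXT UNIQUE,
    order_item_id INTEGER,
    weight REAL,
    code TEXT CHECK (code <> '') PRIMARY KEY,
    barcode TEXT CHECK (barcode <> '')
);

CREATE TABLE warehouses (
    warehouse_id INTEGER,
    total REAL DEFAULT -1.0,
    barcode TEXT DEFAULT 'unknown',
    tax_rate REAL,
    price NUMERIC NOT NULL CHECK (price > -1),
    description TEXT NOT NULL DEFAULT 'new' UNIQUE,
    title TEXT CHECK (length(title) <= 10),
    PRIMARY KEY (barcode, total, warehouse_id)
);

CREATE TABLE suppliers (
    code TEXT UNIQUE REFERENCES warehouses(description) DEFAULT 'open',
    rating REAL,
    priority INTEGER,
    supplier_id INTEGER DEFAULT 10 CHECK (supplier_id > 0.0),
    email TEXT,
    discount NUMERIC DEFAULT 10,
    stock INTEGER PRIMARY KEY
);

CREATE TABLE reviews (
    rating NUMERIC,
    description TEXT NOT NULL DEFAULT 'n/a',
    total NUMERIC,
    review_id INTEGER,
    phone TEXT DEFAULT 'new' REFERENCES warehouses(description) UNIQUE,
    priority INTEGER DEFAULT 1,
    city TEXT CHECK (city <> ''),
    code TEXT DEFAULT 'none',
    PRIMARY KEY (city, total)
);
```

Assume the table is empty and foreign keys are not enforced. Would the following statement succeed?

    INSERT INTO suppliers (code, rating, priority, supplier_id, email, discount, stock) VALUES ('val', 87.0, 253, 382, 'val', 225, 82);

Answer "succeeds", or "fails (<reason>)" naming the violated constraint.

succeeds

NOT NULL columns: stock is supplied.
CHECK constraints: 382 satisfies (supplier_id > 0.0).
No constraint is violated.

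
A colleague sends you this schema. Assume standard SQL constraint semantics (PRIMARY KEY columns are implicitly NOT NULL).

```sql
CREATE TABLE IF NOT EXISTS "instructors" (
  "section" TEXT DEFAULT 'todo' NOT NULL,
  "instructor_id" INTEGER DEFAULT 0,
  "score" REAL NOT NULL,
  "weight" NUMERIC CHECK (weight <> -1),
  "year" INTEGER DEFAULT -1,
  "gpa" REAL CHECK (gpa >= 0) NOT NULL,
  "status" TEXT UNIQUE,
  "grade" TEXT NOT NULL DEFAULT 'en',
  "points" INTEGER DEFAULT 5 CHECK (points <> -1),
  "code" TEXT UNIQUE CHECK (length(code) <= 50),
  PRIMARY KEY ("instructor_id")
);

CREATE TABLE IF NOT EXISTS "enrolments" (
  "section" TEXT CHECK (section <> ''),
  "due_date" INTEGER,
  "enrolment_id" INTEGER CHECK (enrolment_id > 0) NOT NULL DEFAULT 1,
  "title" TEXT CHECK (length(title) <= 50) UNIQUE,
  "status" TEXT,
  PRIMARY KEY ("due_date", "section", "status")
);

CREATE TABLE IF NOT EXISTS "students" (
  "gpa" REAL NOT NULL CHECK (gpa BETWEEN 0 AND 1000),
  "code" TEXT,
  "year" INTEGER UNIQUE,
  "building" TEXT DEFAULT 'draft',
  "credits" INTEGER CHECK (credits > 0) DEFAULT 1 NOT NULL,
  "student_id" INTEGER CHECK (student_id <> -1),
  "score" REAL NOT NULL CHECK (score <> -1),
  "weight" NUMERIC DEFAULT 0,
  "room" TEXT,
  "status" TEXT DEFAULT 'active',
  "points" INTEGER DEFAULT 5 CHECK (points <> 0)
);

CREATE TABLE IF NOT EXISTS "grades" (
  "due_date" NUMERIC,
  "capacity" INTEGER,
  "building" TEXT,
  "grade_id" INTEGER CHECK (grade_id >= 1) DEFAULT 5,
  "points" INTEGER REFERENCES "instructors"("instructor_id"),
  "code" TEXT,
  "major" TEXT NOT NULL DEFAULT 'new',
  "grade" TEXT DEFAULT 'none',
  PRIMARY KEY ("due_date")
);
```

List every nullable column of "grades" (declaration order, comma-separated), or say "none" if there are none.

capacity, building, grade_id, points, code, grade

- due_date: part of the PRIMARY KEY, which implies NOT NULL → not nullable.
- capacity: no NOT NULL constraint applies → nullable.
- building: no NOT NULL constraint applies → nullable.
- grade_id: CHECK does not forbid NULL (a CHECK constraint passes when its expression is NULL) → nullable.
- points: a foreign key column may be NULL unless separately constrained → nullable.
- code: no NOT NULL constraint applies → nullable.
- major: declared NOT NULL → not nullable.
- grade: DEFAULT only fills an omitted column; an explicit NULL is still allowed → nullable.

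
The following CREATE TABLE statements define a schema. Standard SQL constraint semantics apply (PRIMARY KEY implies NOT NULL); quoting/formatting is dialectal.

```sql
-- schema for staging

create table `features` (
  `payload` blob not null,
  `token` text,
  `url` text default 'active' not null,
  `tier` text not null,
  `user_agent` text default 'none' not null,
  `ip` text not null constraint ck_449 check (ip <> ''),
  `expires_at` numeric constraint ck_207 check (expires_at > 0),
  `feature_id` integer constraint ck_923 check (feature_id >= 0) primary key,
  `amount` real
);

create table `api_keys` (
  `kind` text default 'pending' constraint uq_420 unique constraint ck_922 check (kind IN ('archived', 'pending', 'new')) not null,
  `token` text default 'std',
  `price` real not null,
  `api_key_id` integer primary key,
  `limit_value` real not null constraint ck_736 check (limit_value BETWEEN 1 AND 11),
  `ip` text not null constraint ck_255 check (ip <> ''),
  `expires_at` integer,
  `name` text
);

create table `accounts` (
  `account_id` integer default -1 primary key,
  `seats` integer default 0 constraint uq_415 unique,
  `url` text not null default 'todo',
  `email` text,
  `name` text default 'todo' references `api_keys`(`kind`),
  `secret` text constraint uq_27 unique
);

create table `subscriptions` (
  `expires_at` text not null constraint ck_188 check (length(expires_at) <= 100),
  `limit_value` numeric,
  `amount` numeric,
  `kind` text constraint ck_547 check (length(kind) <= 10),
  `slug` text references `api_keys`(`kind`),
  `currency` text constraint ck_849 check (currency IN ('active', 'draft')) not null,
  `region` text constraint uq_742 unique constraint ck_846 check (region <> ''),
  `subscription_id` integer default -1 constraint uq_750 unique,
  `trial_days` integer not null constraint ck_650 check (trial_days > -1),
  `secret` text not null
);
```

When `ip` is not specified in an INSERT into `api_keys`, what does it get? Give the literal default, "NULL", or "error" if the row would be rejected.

error

ip has no DEFAULT clause.
Omitting it would insert NULL, but it is declared NOT NULL, so the INSERT fails.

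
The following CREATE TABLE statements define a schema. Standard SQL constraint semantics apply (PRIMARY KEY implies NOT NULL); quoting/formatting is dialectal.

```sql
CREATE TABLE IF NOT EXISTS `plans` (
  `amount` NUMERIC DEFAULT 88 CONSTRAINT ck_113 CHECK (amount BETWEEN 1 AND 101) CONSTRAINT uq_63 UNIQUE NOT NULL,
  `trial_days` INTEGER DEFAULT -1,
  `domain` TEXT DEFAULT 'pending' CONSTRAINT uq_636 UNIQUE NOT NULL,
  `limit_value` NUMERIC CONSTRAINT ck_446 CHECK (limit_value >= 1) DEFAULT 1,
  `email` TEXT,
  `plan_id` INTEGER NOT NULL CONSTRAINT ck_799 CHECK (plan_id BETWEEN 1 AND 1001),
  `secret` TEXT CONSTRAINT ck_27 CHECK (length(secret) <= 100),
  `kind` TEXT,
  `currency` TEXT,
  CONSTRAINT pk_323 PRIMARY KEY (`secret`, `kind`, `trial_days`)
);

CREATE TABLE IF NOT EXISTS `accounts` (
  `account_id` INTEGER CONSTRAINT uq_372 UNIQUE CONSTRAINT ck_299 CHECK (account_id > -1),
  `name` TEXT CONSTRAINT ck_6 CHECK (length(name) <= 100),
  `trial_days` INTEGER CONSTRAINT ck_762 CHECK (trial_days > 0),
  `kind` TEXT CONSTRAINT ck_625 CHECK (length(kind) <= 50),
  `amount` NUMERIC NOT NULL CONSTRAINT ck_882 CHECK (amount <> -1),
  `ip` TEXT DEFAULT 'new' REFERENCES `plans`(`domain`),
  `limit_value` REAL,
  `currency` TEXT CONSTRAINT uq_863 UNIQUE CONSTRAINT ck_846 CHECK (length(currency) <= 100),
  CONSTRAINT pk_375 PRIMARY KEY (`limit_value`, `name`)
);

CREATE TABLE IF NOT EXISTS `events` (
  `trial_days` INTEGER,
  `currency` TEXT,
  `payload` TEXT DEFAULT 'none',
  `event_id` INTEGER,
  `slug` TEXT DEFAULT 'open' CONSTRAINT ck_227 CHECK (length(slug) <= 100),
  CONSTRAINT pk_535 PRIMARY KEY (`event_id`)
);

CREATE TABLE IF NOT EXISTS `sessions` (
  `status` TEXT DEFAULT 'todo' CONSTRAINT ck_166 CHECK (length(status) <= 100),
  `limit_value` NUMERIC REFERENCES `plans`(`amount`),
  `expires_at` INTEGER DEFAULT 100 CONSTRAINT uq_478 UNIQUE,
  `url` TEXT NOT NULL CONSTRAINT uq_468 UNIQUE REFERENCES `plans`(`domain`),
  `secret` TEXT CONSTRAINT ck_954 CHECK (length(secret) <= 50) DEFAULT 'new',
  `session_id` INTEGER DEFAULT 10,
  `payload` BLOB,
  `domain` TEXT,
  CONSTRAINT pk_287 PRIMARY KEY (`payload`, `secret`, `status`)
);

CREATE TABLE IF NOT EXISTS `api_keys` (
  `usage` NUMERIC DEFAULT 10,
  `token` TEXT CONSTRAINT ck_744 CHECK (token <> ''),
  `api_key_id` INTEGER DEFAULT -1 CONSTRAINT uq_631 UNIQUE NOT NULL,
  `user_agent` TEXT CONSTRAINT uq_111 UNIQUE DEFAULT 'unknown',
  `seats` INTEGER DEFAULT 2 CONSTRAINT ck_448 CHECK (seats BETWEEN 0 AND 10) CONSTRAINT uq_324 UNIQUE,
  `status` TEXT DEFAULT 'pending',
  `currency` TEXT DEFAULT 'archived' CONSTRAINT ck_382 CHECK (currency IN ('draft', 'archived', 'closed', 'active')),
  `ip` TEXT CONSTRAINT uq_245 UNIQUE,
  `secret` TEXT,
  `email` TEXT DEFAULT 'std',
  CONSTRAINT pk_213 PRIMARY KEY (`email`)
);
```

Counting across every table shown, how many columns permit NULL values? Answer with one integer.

plans: 3 nullable (limit_value, email, currency — PK (secret, kind, trial_days) and explicit NOT NULL columns excluded).
accounts: 5 nullable (account_id, trial_days, kind, ip, currency — PK (limit_value, name) and explicit NOT NULL columns excluded).
events: 4 nullable (trial_days, currency, payload, slug — PK (event_id) and explicit NOT NULL columns excluded).
sessions: 4 nullable (limit_value, expires_at, session_id, domain — PK (payload, secret, status) and explicit NOT NULL columns excluded).
api_keys: 8 nullable (usage, token, user_agent, seats, status, currency, ip, secret — PK (email) and explicit NOT NULL columns excluded).
Total: 3 + 5 + 4 + 4 + 8 = 24.

24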